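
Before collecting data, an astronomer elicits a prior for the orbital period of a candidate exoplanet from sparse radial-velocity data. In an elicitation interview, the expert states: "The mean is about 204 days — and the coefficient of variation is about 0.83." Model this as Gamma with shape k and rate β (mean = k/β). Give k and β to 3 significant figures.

k ≈ 1.45, β ≈ 0.00712

For Gamma(k, rate β): mean = k/β, variance = k/β², so CV = 1/√k.
CV = 0.83, hence k = 1/CV² = 1.45.
Then β = k/mean = 1.45/204 = 0.00712.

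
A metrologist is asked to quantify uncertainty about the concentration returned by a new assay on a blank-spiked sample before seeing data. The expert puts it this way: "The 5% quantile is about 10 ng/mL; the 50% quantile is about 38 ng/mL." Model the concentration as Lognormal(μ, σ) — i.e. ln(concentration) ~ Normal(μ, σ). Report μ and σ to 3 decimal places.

μ ≈ 3.638, σ ≈ 0.812

If T ~ Lognormal(μ,σ) then ln T ~ Normal(μ,σ), so the p-quantile of ln T is μ + z_p·σ.
ln(10) = 2.303 and ln(38) = 3.638; z_{0.05} = -1.645, z_{0.5} = 0.
σ = (3.638 − 2.303)/(0 − (-1.645)) = 0.812.
μ = 2.303 − (-1.645)·0.812 = 3.638.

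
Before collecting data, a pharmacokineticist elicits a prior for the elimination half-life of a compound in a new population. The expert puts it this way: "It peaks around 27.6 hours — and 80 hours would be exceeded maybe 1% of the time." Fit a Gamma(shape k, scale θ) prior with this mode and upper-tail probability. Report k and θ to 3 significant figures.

k ≈ 5.01, θ ≈ 6.89

Gamma(k,θ) with k>1 has mode (k−1)θ, so θ = 27.6/(k−1).
Need P(X < 80) = 0.99 with θ tied to k this way. Start at k = 2, θ = 27.6: P(X<80) ≈ 0.785.
Too low — raise k to concentrate. Iterating converges to k ≈ 5.01.
Then θ = 27.6/(5.01−1) ≈ 6.89.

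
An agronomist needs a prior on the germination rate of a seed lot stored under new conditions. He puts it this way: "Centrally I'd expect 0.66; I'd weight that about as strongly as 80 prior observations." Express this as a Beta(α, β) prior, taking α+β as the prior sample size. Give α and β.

Under the effective-sample-size interpretation, Beta(α, β) has prior mean α/(α+β) and prior sample size α+β.
So α+β = 80 and α/(α+β) = 0.66, giving α = 0.66·80 = 52.8 and β = 80 − 52.8 = 27.2.

α = 52.8, β = 27.2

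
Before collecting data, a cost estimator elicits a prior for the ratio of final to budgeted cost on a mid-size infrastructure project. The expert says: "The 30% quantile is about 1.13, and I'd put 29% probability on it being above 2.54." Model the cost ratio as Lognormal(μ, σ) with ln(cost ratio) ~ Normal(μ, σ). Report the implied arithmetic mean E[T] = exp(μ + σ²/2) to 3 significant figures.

If T ~ Lognormal(μ,σ) then ln T ~ Normal(μ,σ), so the p-quantile of ln T is μ + z_p·σ.
ln(1.13) = 0.1222 and ln(2.54) = 0.9322; z_{0.3} = -0.5244, z_{0.71} = 0.5534.
σ = (0.9322 − 0.1222)/(0.5534 − (-0.5244)) = 0.751.
μ = 0.1222 − (-0.5244)·0.751 = 0.516.
E[T] = exp(μ + σ²/2) = exp(0.516 + 0.2824) = 2.22.

E[T] ≈ 2.22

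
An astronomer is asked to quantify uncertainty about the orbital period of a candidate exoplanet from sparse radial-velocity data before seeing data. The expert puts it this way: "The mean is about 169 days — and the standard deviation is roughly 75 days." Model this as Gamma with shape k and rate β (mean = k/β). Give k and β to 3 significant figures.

For Gamma(k, rate β): mean = k/β, variance = k/β², so CV = 1/√k.
CV = SD/mean = 75/169 = 0.4438, hence k = 1/CV² = 5.08.
Then β = k/mean = 5.08/169 = 0.03.

k ≈ 5.08, β ≈ 0.03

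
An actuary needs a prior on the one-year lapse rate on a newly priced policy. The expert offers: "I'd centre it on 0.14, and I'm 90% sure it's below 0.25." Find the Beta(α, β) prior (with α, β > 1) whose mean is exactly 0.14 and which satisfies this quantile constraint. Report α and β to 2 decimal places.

α ≈ 2.49, β ≈ 15.27

With mean 0.14 fixed, write α = 0.14s, β = 0.86s where s = α+β.
Need P(θ < 0.25) = 0.9 under Beta(0.14s, 0.86s). Normal approximation: (q−m)/√(m(1−m)/s) ≈ z_{0.9} = 1.28, so s ≈ 0.14·0.86·(1.28)²/(0.25−0.14)² = 16.3.
At s = 16.3: P(θ<0.25) ≈ 0.893. Adjusting to match 0.9 gives s ≈ 17.76.
So α = 0.14·17.76 ≈ 2.49, β = 0.86·17.76 ≈ 15.27.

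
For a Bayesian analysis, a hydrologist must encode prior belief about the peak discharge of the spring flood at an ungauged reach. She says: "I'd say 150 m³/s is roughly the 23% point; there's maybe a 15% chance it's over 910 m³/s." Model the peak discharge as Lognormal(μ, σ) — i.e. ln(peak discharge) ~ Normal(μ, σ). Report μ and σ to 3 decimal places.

μ ≈ 5.761, σ ≈ 1.016

If T ~ Lognormal(μ,σ) then ln T ~ Normal(μ,σ), so the p-quantile of ln T is μ + z_p·σ.
ln(150) = 5.011 and ln(910) = 6.813; z_{0.23} = -0.7388, z_{0.85} = 1.036.
σ = (6.813 − 5.011)/(1.036 − (-0.7388)) = 1.016.
μ = 5.011 − (-0.7388)·1.016 = 5.761.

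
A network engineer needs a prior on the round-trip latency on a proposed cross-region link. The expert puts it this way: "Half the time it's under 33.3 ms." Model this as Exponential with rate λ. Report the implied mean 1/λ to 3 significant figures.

mean ≈ 48 ms

Exponential median = ln 2 / λ, so λ = ln 2 / 33.3 = 0.0208.
Mean = 1/λ = 48 ms.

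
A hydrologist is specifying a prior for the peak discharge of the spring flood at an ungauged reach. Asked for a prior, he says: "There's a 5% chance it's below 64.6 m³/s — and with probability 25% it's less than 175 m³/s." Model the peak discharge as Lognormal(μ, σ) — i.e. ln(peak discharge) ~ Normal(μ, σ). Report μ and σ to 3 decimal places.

If T ~ Lognormal(μ,σ) then ln T ~ Normal(μ,σ), so the p-quantile of ln T is μ + z_p·σ.
ln(64.6) = 4.168 and ln(175) = 5.165; z_{0.05} = -1.645, z_{0.25} = -0.6745.
σ = (5.165 − 4.168)/(-0.6745 − (-1.645)) = 1.027.
μ = 4.168 − (-1.645)·1.027 = 5.857.

μ ≈ 5.857, σ ≈ 1.027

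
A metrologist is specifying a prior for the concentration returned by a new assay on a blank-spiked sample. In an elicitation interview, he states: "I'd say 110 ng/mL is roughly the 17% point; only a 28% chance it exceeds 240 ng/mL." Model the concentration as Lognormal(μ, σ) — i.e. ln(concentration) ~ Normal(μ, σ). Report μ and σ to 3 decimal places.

μ ≈ 5.185, σ ≈ 0.508

If T ~ Lognormal(μ,σ) then ln T ~ Normal(μ,σ), so the p-quantile of ln T is μ + z_p·σ.
ln(110) = 4.7 and ln(240) = 5.481; z_{0.17} = -0.9542, z_{0.72} = 0.5828.
σ = (5.481 − 4.7)/(0.5828 − (-0.9542)) = 0.508.
μ = 4.7 − (-0.9542)·0.508 = 5.185.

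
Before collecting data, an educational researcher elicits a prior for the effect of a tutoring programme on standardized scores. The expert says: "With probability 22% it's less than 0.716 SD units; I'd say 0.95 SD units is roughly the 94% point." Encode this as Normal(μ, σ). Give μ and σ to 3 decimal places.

The p-quantile of Normal(μ,σ) is μ + z_p·σ, with z_{0.22} = -0.7722 and z_{0.94} = 1.555.
Eliminate σ: μ = (z₂·x₁ − z₁·x₂)/(z₂ − z₁) = (1.555·0.716 − (-0.7722)·0.95)/2.327 = 0.794.
Then σ = (x₂ − x₁)/(z₂ − z₁) = (0.95 − 0.716)/2.327 = 0.101.

μ = 0.794, σ = 0.101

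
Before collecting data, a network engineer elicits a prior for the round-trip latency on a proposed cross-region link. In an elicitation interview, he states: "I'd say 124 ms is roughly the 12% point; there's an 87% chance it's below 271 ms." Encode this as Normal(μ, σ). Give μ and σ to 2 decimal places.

μ = 199.05, σ = 63.87

The p-quantile of Normal(μ,σ) is μ + z_p·σ, with z_{0.12} = -1.175 and z_{0.87} = 1.126.
Eliminate σ: μ = (z₂·x₁ − z₁·x₂)/(z₂ − z₁) = (1.126·124 − (-1.175)·271)/2.301 = 199.05.
Then σ = (x₂ − x₁)/(z₂ − z₁) = (271 − 124)/2.301 = 63.87.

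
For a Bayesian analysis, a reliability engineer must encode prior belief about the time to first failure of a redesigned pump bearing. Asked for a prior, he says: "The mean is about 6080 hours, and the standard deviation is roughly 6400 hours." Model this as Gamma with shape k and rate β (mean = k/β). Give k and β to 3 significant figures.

For Gamma(k, rate β): mean = k/β, variance = k/β², so CV = 1/√k.
CV = SD/mean = 6400/6080 = 1.053, hence k = 1/CV² = 0.902.
Then β = k/mean = 0.902/6080 = 0.000148.

k ≈ 0.902, β ≈ 0.000148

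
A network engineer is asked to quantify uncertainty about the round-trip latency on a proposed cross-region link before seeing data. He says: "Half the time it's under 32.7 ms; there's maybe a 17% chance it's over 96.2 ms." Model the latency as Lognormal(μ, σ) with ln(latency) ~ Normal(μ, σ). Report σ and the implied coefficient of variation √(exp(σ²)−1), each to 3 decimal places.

σ ≈ 1.131, CV ≈ 1.610

If T ~ Lognormal(μ,σ) then ln T ~ Normal(μ,σ), so the p-quantile of ln T is μ + z_p·σ.
ln(32.7) = 3.487 and ln(96.2) = 4.566; z_{0.5} = 0, z_{0.83} = 0.9542.
σ = (4.566 − 3.487)/(0.9542 − (0)) = 1.131.
μ = 3.487 − (0)·1.131 = 3.487.
CV = √(exp(σ²)−1) = √(exp(1.2789)−1) = 1.610.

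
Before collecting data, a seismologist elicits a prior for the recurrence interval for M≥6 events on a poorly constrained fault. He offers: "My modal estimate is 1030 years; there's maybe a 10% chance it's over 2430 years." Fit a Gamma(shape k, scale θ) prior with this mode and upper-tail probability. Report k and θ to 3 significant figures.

Gamma(k,θ) with k>1 has mode (k−1)θ, so θ = 1030/(k−1).
Need P(X < 2430) = 0.9 with θ tied to k this way. Start at k = 2, θ = 1030: P(X<2430) ≈ 0.683.
Too low — raise k to concentrate. Iterating converges to k ≈ 3.61.
Then θ = 1030/(3.61−1) ≈ 395.

k ≈ 3.61, θ ≈ 395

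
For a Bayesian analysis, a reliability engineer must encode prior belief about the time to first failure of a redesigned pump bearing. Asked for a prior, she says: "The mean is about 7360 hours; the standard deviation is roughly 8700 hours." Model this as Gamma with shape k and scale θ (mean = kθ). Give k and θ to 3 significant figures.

For Gamma(k, scale θ): mean = kθ, variance = kθ², so CV = 1/√k.
CV = SD/mean = 8700/7360 = 1.182, hence k = 1/CV² = 0.716.
Then θ = mean/k = 7360/0.716 = 10300.

k ≈ 0.716, θ ≈ 10300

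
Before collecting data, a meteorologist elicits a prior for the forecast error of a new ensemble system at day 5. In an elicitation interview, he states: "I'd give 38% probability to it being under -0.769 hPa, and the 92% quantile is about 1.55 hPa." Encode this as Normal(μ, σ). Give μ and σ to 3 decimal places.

For Normal(μ,σ), the p-quantile is μ + z_p·σ. Here z_{0.38} = -0.3055, z_{0.92} = 1.405.
So -0.769 = μ − 0.3055σ and 1.55 = μ + 1.405σ.
Subtracting: σ = (1.55 − -0.769)/(1.405 − (-0.3055)) = 1.356.
Then μ = -0.769 − (-0.3055)·1.356 = -0.355.

μ = -0.355, σ = 1.356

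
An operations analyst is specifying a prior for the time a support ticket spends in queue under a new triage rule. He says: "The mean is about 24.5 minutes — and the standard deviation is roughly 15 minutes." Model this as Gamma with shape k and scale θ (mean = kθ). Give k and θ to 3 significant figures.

For Gamma(k, scale θ): mean = kθ, variance = kθ², so CV = 1/√k.
CV = SD/mean = 15/24.5 = 0.6122, hence k = 1/CV² = 2.67.
Then θ = mean/k = 24.5/2.67 = 9.18.

k ≈ 2.67, θ ≈ 9.18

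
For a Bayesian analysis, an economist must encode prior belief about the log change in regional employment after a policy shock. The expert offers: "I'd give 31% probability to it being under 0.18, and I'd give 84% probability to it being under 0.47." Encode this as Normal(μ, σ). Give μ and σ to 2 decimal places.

μ = 0.28, σ = 0.19

The p-quantile of Normal(μ,σ) is μ + z_p·σ, with z_{0.31} = -0.4959 and z_{0.84} = 0.9945.
Eliminate σ: μ = (z₂·x₁ − z₁·x₂)/(z₂ − z₁) = (0.9945·0.18 − (-0.4959)·0.47)/1.49 = 0.28.
Then σ = (x₂ − x₁)/(z₂ − z₁) = (0.47 − 0.18)/1.49 = 0.19.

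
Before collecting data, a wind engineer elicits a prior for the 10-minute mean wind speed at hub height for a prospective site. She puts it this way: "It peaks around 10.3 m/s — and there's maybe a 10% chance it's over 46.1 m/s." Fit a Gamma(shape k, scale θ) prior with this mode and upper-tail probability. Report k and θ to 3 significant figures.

Gamma(k,θ) with k>1 has mode (k−1)θ, so θ = 10.3/(k−1).
Need P(X < 46.1) = 0.9 with θ tied to k this way. Start at k = 2, θ = 10.3: P(X<46.1) ≈ 0.938.
Too high — lower k to spread out. Iterating converges to k ≈ 1.8.
Then θ = 10.3/(1.8−1) ≈ 12.8.

k ≈ 1.8, θ ≈ 12.8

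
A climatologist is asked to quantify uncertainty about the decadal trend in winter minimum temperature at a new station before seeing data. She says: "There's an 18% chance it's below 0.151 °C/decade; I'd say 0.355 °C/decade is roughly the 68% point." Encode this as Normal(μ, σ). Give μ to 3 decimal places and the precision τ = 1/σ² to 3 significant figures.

For Normal(μ,σ), the p-quantile is μ + z_p·σ. Here z_{0.18} = -0.9154, z_{0.68} = 0.4677.
So 0.151 = μ − 0.9154σ and 0.355 = μ + 0.4677σ.
Subtracting: σ = (0.355 − 0.151)/(0.4677 − (-0.9154)) = 0.147.
Then μ = 0.151 − (-0.9154)·0.147 = 0.286.
Precision τ = 1/σ² = 1/0.1475² = 46.

μ = 0.286, τ = 46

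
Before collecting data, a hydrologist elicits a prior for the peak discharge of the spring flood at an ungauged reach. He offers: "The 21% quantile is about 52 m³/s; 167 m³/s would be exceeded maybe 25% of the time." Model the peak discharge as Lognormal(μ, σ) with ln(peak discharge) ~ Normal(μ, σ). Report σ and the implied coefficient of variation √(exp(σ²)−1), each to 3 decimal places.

σ ≈ 0.788, CV ≈ 0.928

If T ~ Lognormal(μ,σ) then ln T ~ Normal(μ,σ), so the p-quantile of ln T is μ + z_p·σ.
ln(52) = 3.951 and ln(167) = 5.118; z_{0.21} = -0.8064, z_{0.75} = 0.6745.
σ = (5.118 − 3.951)/(0.6745 − (-0.8064)) = 0.788.
μ = 3.951 − (-0.8064)·0.788 = 4.587.
CV = √(exp(σ²)−1) = √(exp(0.6207)−1) = 0.928.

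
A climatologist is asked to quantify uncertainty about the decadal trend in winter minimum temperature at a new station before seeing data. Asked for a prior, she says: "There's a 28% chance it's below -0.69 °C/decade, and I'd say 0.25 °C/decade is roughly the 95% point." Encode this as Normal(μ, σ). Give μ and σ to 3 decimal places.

μ = -0.444, σ = 0.422

The p-quantile of Normal(μ,σ) is μ + z_p·σ, with z_{0.28} = -0.5828 and z_{0.95} = 1.645.
Eliminate σ: μ = (z₂·x₁ − z₁·x₂)/(z₂ − z₁) = (1.645·-0.69 − (-0.5828)·0.25)/2.228 = -0.444.
Then σ = (x₂ − x₁)/(z₂ − z₁) = (0.25 − -0.69)/2.228 = 0.422.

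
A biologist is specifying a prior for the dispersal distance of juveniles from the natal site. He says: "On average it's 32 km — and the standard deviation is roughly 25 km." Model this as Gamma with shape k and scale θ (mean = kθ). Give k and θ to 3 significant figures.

k ≈ 1.64, θ ≈ 19.5

For Gamma(k, scale θ): mean = kθ, variance = kθ², so CV = 1/√k.
CV = SD/mean = 25/32 = 0.7812, hence k = 1/CV² = 1.64.
Then θ = mean/k = 32/1.64 = 19.5.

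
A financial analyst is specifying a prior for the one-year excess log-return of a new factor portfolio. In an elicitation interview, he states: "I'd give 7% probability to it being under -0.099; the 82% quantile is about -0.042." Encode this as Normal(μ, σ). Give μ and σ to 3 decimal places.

The p-quantile of Normal(μ,σ) is μ + z_p·σ, with z_{0.07} = -1.476 and z_{0.82} = 0.9154.
Eliminate σ: μ = (z₂·x₁ − z₁·x₂)/(z₂ − z₁) = (0.9154·-0.099 − (-1.476)·-0.042)/2.391 = -0.064.
Then σ = (x₂ − x₁)/(z₂ − z₁) = (-0.042 − -0.099)/2.391 = 0.024.

μ = -0.064, σ = 0.024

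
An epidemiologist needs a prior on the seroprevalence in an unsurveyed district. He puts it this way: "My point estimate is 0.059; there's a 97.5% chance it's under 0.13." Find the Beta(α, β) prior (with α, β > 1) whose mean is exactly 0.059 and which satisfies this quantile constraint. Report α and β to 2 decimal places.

α ≈ 3.58, β ≈ 57.13

With mean 0.059 fixed, write α = 0.059s, β = 0.941s where s = α+β.
Need P(θ < 0.13) = 0.975 under Beta(0.059s, 0.941s). Normal approximation: (q−m)/√(m(1−m)/s) ≈ z_{0.975} = 1.96, so s ≈ 0.059·0.941·(1.96)²/(0.13−0.059)² = 42.3.
At s = 42.3: P(θ<0.13) ≈ 0.954. Adjusting to match 0.975 gives s ≈ 60.71.
So α = 0.059·60.71 ≈ 3.58, β = 0.941·60.71 ≈ 57.13.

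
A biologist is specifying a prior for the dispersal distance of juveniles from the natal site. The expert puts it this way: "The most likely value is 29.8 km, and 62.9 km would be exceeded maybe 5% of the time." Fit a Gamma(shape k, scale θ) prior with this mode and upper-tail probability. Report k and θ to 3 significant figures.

Gamma(k,θ) with k>1 has mode (k−1)θ, so θ = 29.8/(k−1).
Need P(X < 62.9) = 0.95 with θ tied to k this way. Start at k = 2, θ = 29.8: P(X<62.9) ≈ 0.623.
Too low — raise k to concentrate. Iterating converges to k ≈ 5.95.
Then θ = 29.8/(5.95−1) ≈ 6.02.

k ≈ 5.95, θ ≈ 6.02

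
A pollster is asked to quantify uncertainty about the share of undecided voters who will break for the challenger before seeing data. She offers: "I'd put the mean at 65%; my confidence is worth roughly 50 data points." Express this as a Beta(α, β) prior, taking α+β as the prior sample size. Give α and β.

Under the effective-sample-size interpretation, Beta(α, β) has prior mean α/(α+β) and prior sample size α+β.
So α+β = 50 and α/(α+β) = 0.65, giving α = 0.65·50 = 32.5 and β = 50 − 32.5 = 17.5.

α = 32.5, β = 17.5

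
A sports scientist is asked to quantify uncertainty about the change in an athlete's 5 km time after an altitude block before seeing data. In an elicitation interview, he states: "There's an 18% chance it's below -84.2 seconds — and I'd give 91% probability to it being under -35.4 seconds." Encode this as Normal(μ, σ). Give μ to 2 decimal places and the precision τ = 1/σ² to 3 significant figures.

μ = -64.40, τ = 0.00214

For Normal(μ,σ), the p-quantile is μ + z_p·σ. Here z_{0.18} = -0.9154, z_{0.91} = 1.341.
So -84.2 = μ − 0.9154σ and -35.4 = μ + 1.341σ.
Subtracting: σ = (-35.4 − -84.2)/(1.341 − (-0.9154)) = 21.63.
Then μ = -84.2 − (-0.9154)·21.63 = -64.40.
Precision τ = 1/σ² = 1/21.63² = 0.00214.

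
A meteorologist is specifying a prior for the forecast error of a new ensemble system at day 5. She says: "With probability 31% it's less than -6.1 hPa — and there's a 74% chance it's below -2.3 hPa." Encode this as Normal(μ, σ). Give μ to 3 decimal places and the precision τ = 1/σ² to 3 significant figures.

μ = -4.446, τ = 0.0899

The p-quantile of Normal(μ,σ) is μ + z_p·σ, with z_{0.31} = -0.4959 and z_{0.74} = 0.6433.
Eliminate σ: μ = (z₂·x₁ − z₁·x₂)/(z₂ − z₁) = (0.6433·-6.1 − (-0.4959)·-2.3)/1.139 = -4.446.
Then σ = (x₂ − x₁)/(z₂ − z₁) = (-2.3 − -6.1)/1.139 = 3.336.
Precision τ = 1/σ² = 1/3.336² = 0.0899.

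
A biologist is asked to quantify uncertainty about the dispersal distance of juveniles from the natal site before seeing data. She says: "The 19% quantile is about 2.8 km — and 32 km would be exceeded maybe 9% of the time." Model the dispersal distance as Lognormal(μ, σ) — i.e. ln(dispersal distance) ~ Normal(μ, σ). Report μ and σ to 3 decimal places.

If T ~ Lognormal(μ,σ) then ln T ~ Normal(μ,σ), so the p-quantile of ln T is μ + z_p·σ.
ln(2.8) = 1.03 and ln(32) = 3.466; z_{0.19} = -0.8779, z_{0.91} = 1.341.
σ = (3.466 − 1.03)/(1.341 − (-0.8779)) = 1.098.
μ = 1.03 − (-0.8779)·1.098 = 1.994.

μ ≈ 1.994, σ ≈ 1.098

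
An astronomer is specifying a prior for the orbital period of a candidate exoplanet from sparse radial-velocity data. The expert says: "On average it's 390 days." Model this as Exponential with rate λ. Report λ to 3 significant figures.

Exponential mean = 1/λ, so λ = 1/390.0 = 0.00256.

λ ≈ 0.00256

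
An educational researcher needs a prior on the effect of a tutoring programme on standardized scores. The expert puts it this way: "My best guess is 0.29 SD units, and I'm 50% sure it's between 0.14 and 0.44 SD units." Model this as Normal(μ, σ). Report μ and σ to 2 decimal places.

A symmetric 50% interval runs μ ± z·σ with z = 0.6745.
Half-width = 0.15, so σ = 0.15/0.6745 = 0.22.
μ is the stated best guess, 0.29.

μ = 0.29, σ = 0.22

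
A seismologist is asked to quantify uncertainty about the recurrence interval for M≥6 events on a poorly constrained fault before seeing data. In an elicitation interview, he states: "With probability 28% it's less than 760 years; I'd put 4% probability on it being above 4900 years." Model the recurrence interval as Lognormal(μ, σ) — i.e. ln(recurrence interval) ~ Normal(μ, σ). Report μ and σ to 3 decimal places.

μ ≈ 7.099, σ ≈ 0.799

If T ~ Lognormal(μ,σ) then ln T ~ Normal(μ,σ), so the p-quantile of ln T is μ + z_p·σ.
ln(760) = 6.633 and ln(4900) = 8.497; z_{0.28} = -0.5828, z_{0.96} = 1.751.
σ = (8.497 − 6.633)/(1.751 − (-0.5828)) = 0.799.
μ = 6.633 − (-0.5828)·0.799 = 7.099.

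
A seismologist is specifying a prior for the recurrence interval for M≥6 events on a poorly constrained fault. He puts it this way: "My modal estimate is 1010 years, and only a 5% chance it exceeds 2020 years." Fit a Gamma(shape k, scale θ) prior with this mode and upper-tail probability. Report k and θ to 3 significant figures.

k ≈ 6.77, θ ≈ 175

Gamma(k,θ) with k>1 has mode (k−1)θ, so θ = 1010/(k−1).
Need P(X < 2020) = 0.95 with θ tied to k this way. Start at k = 2, θ = 1010: P(X<2020) ≈ 0.594.
Too low — raise k to concentrate. Iterating converges to k ≈ 6.77.
Then θ = 1010/(6.77−1) ≈ 175.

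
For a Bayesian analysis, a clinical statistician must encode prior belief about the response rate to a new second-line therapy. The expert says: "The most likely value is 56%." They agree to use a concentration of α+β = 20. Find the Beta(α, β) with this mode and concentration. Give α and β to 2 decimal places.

α = 11.08, β = 8.92

For α,β > 1 the Beta mode is (α−1)/(α+β−2). With α+β = 20, the mode is (α−1)/18.
Set (α−1)/18 = 0.56 → α = 1 + 0.56·18 = 11.08.
β = 20 − α = 8.92.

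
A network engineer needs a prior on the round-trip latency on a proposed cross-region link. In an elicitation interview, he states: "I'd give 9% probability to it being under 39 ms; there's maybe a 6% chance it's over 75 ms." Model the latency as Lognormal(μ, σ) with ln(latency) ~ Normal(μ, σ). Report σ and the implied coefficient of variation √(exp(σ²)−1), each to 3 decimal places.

If T ~ Lognormal(μ,σ) then ln T ~ Normal(μ,σ), so the p-quantile of ln T is μ + z_p·σ.
ln(39) = 3.664 and ln(75) = 4.317; z_{0.09} = -1.341, z_{0.94} = 1.555.
σ = (4.317 − 3.664)/(1.555 − (-1.341)) = 0.226.
μ = 3.664 − (-1.341)·0.226 = 3.966.
CV = √(exp(σ²)−1) = √(exp(0.0510)−1) = 0.229.

σ ≈ 0.226, CV ≈ 0.229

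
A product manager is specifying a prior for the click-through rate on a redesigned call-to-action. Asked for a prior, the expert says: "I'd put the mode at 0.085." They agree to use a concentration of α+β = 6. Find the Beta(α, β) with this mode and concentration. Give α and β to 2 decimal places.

For α,β > 1 the Beta mode is (α−1)/(α+β−2). With α+β = 6, the mode is (α−1)/4.
Set (α−1)/4 = 0.085 → α = 1 + 0.085·4 = 1.34.
β = 6 − α = 4.66.

α = 1.34, β = 4.66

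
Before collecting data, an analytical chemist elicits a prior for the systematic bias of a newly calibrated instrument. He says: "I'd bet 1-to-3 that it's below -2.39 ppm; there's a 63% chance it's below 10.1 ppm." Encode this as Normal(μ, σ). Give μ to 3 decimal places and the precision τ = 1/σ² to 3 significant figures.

μ = 5.981, τ = 0.00649

The p-quantile of Normal(μ,σ) is μ + z_p·σ, with z_{0.25} = -0.6745 and z_{0.63} = 0.3319.
Eliminate σ: μ = (z₂·x₁ − z₁·x₂)/(z₂ − z₁) = (0.3319·-2.39 − (-0.6745)·10.1)/1.006 = 5.981.
Then σ = (x₂ − x₁)/(z₂ − z₁) = (10.1 − -2.39)/1.006 = 12.411.
Precision τ = 1/σ² = 1/12.41² = 0.00649.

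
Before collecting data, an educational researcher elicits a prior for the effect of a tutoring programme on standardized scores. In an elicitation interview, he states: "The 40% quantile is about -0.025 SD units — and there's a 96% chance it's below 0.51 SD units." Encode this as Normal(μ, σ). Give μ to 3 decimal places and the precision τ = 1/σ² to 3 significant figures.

μ = 0.043, τ = 14

The p-quantile of Normal(μ,σ) is μ + z_p·σ, with z_{0.4} = -0.2533 and z_{0.96} = 1.751.
Eliminate σ: μ = (z₂·x₁ − z₁·x₂)/(z₂ − z₁) = (1.751·-0.025 − (-0.2533)·0.51)/2.004 = 0.043.
Then σ = (x₂ − x₁)/(z₂ − z₁) = (0.51 − -0.025)/2.004 = 0.267.
Precision τ = 1/σ² = 1/0.267² = 14.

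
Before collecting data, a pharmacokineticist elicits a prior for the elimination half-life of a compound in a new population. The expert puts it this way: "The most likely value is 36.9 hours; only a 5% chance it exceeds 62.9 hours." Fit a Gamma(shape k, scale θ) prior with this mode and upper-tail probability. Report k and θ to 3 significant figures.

k ≈ 10.8, θ ≈ 3.76

Gamma(k,θ) with k>1 has mode (k−1)θ, so θ = 36.9/(k−1).
Need P(X < 62.9) = 0.95 with θ tied to k this way. Start at k = 2, θ = 36.9: P(X<62.9) ≈ 0.508.
Too low — raise k to concentrate. Iterating converges to k ≈ 10.8.
Then θ = 36.9/(10.8−1) ≈ 3.76.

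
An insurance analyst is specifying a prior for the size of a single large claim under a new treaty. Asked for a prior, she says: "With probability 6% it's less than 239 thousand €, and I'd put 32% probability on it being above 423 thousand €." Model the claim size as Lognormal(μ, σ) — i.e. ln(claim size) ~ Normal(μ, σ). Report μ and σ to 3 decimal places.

If T ~ Lognormal(μ,σ) then ln T ~ Normal(μ,σ), so the p-quantile of ln T is μ + z_p·σ.
ln(239) = 5.476 and ln(423) = 6.047; z_{0.06} = -1.555, z_{0.68} = 0.4677.
σ = (6.047 − 5.476)/(0.4677 − (-1.555)) = 0.282.
μ = 5.476 − (-1.555)·0.282 = 5.915.

μ ≈ 5.915, σ ≈ 0.282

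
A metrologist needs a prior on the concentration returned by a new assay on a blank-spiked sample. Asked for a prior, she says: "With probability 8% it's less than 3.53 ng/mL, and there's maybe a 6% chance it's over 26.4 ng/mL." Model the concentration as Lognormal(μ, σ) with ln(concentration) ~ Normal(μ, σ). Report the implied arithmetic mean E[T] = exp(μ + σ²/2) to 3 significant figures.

E[T] ≈ 11.6 ng/mL

If T ~ Lognormal(μ,σ) then ln T ~ Normal(μ,σ), so the p-quantile of ln T is μ + z_p·σ.
ln(3.53) = 1.261 and ln(26.4) = 3.273; z_{0.08} = -1.405, z_{0.94} = 1.555.
σ = (3.273 − 1.261)/(1.555 − (-1.405)) = 0.680.
μ = 1.261 − (-1.405)·0.680 = 2.216.
E[T] = exp(μ + σ²/2) = exp(2.216 + 0.2311) = 11.6 ng/mL.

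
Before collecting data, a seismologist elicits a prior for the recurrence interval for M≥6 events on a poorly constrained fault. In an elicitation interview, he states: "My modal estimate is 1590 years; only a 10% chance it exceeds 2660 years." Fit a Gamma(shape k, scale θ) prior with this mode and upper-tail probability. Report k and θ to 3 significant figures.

k ≈ 8.14, θ ≈ 223

Gamma(k,θ) with k>1 has mode (k−1)θ, so θ = 1590/(k−1).
Need P(X < 2660) = 0.9 with θ tied to k this way. Start at k = 2, θ = 1590: P(X<2660) ≈ 0.498.
Too low — raise k to concentrate. Iterating converges to k ≈ 8.14.
Then θ = 1590/(8.14−1) ≈ 223.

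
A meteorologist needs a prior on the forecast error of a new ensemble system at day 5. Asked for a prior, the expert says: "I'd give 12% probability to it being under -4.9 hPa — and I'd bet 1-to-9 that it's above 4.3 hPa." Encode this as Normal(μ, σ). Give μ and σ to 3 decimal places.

For Normal(μ,σ), the p-quantile is μ + z_p·σ. Here z_{0.12} = -1.175, z_{0.9} = 1.282.
So -4.9 = μ − 1.175σ and 4.3 = μ + 1.282σ.
Subtracting: σ = (4.3 − -4.9)/(1.282 − (-1.175)) = 3.745.
Then μ = -4.9 − (-1.175)·3.745 = -0.500.

μ = -0.500, σ = 3.745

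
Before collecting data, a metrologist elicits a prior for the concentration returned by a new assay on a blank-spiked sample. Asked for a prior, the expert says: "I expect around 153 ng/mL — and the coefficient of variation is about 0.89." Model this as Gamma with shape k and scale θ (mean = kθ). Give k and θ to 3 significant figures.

For Gamma(k, scale θ): mean = kθ, variance = kθ², so CV = 1/√k.
CV = 0.89, hence k = 1/CV² = 1.26.
Then θ = mean/k = 153/1.26 = 121.

k ≈ 1.26, θ ≈ 121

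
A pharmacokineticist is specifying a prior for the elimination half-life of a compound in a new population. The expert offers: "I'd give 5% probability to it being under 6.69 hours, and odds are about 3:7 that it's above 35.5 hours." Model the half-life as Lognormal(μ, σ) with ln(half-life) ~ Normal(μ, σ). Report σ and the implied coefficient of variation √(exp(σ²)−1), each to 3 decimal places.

σ ≈ 0.769, CV ≈ 0.899

If T ~ Lognormal(μ,σ) then ln T ~ Normal(μ,σ), so the p-quantile of ln T is μ + z_p·σ.
ln(6.69) = 1.901 and ln(35.5) = 3.57; z_{0.05} = -1.645, z_{0.7} = 0.5244.
σ = (3.57 − 1.901)/(0.5244 − (-1.645)) = 0.769.
μ = 1.901 − (-1.645)·0.769 = 3.166.
CV = √(exp(σ²)−1) = √(exp(0.5919)−1) = 0.899.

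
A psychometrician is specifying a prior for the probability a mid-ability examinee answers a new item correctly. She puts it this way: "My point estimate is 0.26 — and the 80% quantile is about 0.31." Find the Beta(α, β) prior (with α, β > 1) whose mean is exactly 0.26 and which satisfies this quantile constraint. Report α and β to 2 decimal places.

With mean 0.26 fixed, write α = 0.26s, β = 0.74s where s = α+β.
Need P(θ < 0.31) = 0.8 under Beta(0.26s, 0.74s). Normal approximation: (q−m)/√(m(1−m)/s) ≈ z_{0.8} = 0.842, so s ≈ 0.26·0.74·(0.842)²/(0.31−0.26)² = 54.5.
At s = 54.5: P(θ<0.31) ≈ 0.804. Adjusting to match 0.8 gives s ≈ 52.39.
So α = 0.26·52.39 ≈ 13.62, β = 0.74·52.39 ≈ 38.77.

α ≈ 13.62, β ≈ 38.77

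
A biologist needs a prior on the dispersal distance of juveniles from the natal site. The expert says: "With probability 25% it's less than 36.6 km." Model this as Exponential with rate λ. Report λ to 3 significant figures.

λ ≈ 0.00786

P(T < 36.6) = 1 − e^(−λ·36.6) = 0.25, so λ = −ln(1−0.25)/36.6 = −ln(0.75)/36.6 = 0.00786.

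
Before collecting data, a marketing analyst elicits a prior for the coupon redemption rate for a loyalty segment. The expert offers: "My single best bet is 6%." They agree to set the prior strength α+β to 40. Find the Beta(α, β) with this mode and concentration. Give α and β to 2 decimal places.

For α,β > 1 the Beta mode is (α−1)/(α+β−2). With α+β = 40, the mode is (α−1)/38.
Set (α−1)/38 = 0.06 → α = 1 + 0.06·38 = 3.28.
β = 40 − α = 36.72.

α = 3.28, β = 36.72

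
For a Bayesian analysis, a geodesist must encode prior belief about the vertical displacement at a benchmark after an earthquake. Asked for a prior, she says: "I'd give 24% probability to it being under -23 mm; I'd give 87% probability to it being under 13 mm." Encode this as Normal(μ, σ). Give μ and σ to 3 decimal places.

μ = -9.126, σ = 19.643

For Normal(μ,σ), the p-quantile is μ + z_p·σ. Here z_{0.24} = -0.7063, z_{0.87} = 1.126.
So -23 = μ − 0.7063σ and 13 = μ + 1.126σ.
Subtracting: σ = (13 − -23)/(1.126 − (-0.7063)) = 19.643.
Then μ = -23 − (-0.7063)·19.643 = -9.126.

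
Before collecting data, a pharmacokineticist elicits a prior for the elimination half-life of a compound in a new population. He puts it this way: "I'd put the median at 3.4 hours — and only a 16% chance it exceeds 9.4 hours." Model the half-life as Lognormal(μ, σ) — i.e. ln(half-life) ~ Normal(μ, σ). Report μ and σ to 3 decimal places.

If T ~ Lognormal(μ,σ) then ln T ~ Normal(μ,σ), so the p-quantile of ln T is μ + z_p·σ.
ln(3.4) = 1.224 and ln(9.4) = 2.241; z_{0.5} = 0, z_{0.84} = 0.9945.
σ = (2.241 − 1.224)/(0.9945 − (0)) = 1.023.
μ = 1.224 − (0)·1.023 = 1.224.

μ ≈ 1.224, σ ≈ 1.023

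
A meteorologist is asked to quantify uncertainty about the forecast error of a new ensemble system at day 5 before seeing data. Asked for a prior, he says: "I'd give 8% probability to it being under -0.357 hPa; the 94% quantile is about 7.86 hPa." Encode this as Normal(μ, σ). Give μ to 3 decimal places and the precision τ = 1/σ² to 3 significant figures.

μ = 3.544, τ = 0.13

For Normal(μ,σ), the p-quantile is μ + z_p·σ. Here z_{0.08} = -1.405, z_{0.94} = 1.555.
So -0.357 = μ − 1.405σ and 7.86 = μ + 1.555σ.
Subtracting: σ = (7.86 − -0.357)/(1.555 − (-1.405)) = 2.776.
Then μ = -0.357 − (-1.405)·2.776 = 3.544.
Precision τ = 1/σ² = 1/2.776² = 0.13.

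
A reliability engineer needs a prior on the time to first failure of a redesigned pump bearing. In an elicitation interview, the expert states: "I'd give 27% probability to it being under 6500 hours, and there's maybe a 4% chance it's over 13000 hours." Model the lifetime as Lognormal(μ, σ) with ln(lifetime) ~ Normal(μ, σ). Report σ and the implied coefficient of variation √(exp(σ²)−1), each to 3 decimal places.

If T ~ Lognormal(μ,σ) then ln T ~ Normal(μ,σ), so the p-quantile of ln T is μ + z_p·σ.
ln(6500) = 8.78 and ln(13000) = 9.473; z_{0.27} = -0.6128, z_{0.96} = 1.751.
σ = (9.473 − 8.78)/(1.751 − (-0.6128)) = 0.293.
μ = 8.78 − (-0.6128)·0.293 = 8.959.
CV = √(exp(σ²)−1) = √(exp(0.0860)−1) = 0.300.

σ ≈ 0.293, CV ≈ 0.300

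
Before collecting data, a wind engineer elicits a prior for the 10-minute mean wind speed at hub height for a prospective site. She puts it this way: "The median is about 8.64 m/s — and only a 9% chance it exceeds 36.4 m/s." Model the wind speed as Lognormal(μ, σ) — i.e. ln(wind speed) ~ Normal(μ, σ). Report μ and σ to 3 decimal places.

μ ≈ 2.156, σ ≈ 1.073

If T ~ Lognormal(μ,σ) then ln T ~ Normal(μ,σ), so the p-quantile of ln T is μ + z_p·σ.
ln(8.64) = 2.156 and ln(36.4) = 3.595; z_{0.5} = 0, z_{0.91} = 1.341.
σ = (3.595 − 2.156)/(1.341 − (0)) = 1.073.
μ = 2.156 − (0)·1.073 = 2.156.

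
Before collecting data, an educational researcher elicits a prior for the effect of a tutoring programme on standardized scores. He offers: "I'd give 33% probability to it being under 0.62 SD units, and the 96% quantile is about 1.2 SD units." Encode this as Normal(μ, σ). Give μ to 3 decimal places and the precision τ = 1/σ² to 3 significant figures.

The p-quantile of Normal(μ,σ) is μ + z_p·σ, with z_{0.33} = -0.4399 and z_{0.96} = 1.751.
Eliminate σ: μ = (z₂·x₁ − z₁·x₂)/(z₂ − z₁) = (1.751·0.62 − (-0.4399)·1.2)/2.191 = 0.736.
Then σ = (x₂ − x₁)/(z₂ − z₁) = (1.2 − 0.62)/2.191 = 0.265.
Precision τ = 1/σ² = 1/0.2648² = 14.3.

μ = 0.736, τ = 14.3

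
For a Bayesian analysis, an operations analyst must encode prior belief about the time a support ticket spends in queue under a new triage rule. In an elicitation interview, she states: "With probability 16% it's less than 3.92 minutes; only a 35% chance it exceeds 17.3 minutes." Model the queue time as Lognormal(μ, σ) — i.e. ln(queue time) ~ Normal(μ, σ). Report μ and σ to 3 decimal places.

If T ~ Lognormal(μ,σ) then ln T ~ Normal(μ,σ), so the p-quantile of ln T is μ + z_p·σ.
ln(3.92) = 1.366 and ln(17.3) = 2.851; z_{0.16} = -0.9945, z_{0.65} = 0.3853.
σ = (2.851 − 1.366)/(0.3853 − (-0.9945)) = 1.076.
μ = 1.366 − (-0.9945)·1.076 = 2.436.

μ ≈ 2.436, σ ≈ 1.076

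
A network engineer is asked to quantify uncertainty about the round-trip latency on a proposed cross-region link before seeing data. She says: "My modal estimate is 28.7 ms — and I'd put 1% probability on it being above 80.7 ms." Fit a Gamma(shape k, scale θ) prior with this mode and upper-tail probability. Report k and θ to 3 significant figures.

k ≈ 5.28, θ ≈ 6.71

Gamma(k,θ) with k>1 has mode (k−1)θ, so θ = 28.7/(k−1).
Need P(X < 80.7) = 0.99 with θ tied to k this way. Start at k = 2, θ = 28.7: P(X<80.7) ≈ 0.771.
Too low — raise k to concentrate. Iterating converges to k ≈ 5.28.
Then θ = 28.7/(5.28−1) ≈ 6.71.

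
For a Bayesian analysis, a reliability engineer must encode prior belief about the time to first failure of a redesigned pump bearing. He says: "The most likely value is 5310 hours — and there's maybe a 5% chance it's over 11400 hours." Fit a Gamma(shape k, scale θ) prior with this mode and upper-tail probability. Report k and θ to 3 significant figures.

k ≈ 5.72, θ ≈ 1120

Gamma(k,θ) with k>1 has mode (k−1)θ, so θ = 5310/(k−1).
Need P(X < 11400) = 0.95 with θ tied to k this way. Start at k = 2, θ = 5310: P(X<11400) ≈ 0.632.
Too low — raise k to concentrate. Iterating converges to k ≈ 5.72.
Then θ = 5310/(5.72−1) ≈ 1120.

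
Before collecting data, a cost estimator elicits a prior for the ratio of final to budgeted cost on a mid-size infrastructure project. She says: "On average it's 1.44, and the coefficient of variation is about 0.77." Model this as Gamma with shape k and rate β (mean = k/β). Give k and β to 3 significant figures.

k ≈ 1.69, β ≈ 1.17

For Gamma(k, rate β): mean = k/β, variance = k/β², so CV = 1/√k.
CV = 0.77, hence k = 1/CV² = 1.69.
Then β = k/mean = 1.69/1.44 = 1.17.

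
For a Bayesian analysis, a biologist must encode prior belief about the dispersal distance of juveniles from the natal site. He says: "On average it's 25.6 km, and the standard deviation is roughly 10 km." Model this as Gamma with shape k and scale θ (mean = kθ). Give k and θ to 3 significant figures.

k ≈ 6.55, θ ≈ 3.91

For Gamma(k, scale θ): mean = kθ, variance = kθ², so CV = 1/√k.
CV = SD/mean = 10/25.6 = 0.3906, hence k = 1/CV² = 6.55.
Then θ = mean/k = 25.6/6.55 = 3.91.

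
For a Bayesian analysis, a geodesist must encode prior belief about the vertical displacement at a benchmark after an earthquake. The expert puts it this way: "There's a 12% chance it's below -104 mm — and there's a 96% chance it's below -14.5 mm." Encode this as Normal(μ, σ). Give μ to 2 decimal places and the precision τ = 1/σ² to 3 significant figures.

For Normal(μ,σ), the p-quantile is μ + z_p·σ. Here z_{0.12} = -1.175, z_{0.96} = 1.751.
So -104 = μ − 1.175σ and -14.5 = μ + 1.751σ.
Subtracting: σ = (-14.5 − -104)/(1.751 − (-1.175)) = 30.59.
Then μ = -104 − (-1.175)·30.59 = -68.06.
Precision τ = 1/σ² = 1/30.59² = 0.00107.

μ = -68.06, τ = 0.00107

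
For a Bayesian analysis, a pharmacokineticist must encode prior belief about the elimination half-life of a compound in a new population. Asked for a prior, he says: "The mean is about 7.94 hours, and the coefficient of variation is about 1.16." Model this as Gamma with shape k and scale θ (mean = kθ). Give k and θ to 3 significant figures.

For Gamma(k, scale θ): mean = kθ, variance = kθ², so CV = 1/√k.
CV = 1.16, hence k = 1/CV² = 0.743.
Then θ = mean/k = 7.94/0.743 = 10.7.

k ≈ 0.743, θ ≈ 10.7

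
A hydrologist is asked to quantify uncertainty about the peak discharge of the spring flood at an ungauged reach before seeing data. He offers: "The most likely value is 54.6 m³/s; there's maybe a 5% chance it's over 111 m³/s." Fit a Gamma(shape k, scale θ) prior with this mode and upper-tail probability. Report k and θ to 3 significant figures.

Gamma(k,θ) with k>1 has mode (k−1)θ, so θ = 54.6/(k−1).
Need P(X < 111) = 0.95 with θ tied to k this way. Start at k = 2, θ = 54.6: P(X<111) ≈ 0.603.
Too low — raise k to concentrate. Iterating converges to k ≈ 6.5.
Then θ = 54.6/(6.5−1) ≈ 9.93.

k ≈ 6.5, θ ≈ 9.93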